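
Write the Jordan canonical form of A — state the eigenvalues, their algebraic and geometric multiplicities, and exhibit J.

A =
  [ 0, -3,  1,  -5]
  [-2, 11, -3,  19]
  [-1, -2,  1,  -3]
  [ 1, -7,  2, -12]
J_2(0) ⊕ J_2(0)

The characteristic polynomial is
  det(x·I − A) = x^4

Eigenvalues and multiplicities (the geometric multiplicity of λ is n − rank(A − λI), which equals the number of Jordan blocks for λ):
  λ = 0: algebraic multiplicity = 4, geometric multiplicity = 2

Determining the block sizes for each eigenvalue:
  λ = 0: with am = 4 and gm = 2, the partition is not yet determined (e.g. several partitions of 4 into 2 parts exist). Let N = A − (0)·I. Computing rank(N^1) = 2, rank(N^2) = 0; the number of blocks of size ≥ j is rank(N^{j−1}) − rank(N^j), giving [2, 2]. So we have 2 block(s) of size 2 → block sizes [2, 2]

Assembling the blocks gives a Jordan form
J =
  [0, 1, 0, 0]
  [0, 0, 0, 0]
  [0, 0, 0, 1]
  [0, 0, 0, 0]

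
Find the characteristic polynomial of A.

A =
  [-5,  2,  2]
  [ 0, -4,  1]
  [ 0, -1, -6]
x^3 + 15*x^2 + 75*x + 125

Expanding det(x·I − A) (e.g. by cofactor expansion or by noting that A is similar to its Jordan form J, which has the same characteristic polynomial as A) gives
  χ_A(x) = x^3 + 15*x^2 + 75*x + 125
which factors as (x + 5)^3. The eigenvalues (with algebraic multiplicities) are λ = -5 with multiplicity 3.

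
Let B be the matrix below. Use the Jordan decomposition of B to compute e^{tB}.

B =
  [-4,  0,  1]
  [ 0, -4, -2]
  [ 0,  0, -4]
e^{tB} =
  [exp(-4*t), 0, t*exp(-4*t)]
  [0, exp(-4*t), -2*t*exp(-4*t)]
  [0, 0, exp(-4*t)]

Strategy: write B = P · J · P⁻¹ where J is a Jordan canonical form, so e^{tB} = P · e^{tJ} · P⁻¹, and e^{tJ} can be computed block-by-block.

B has Jordan form
J =
  [-4,  1,  0]
  [ 0, -4,  0]
  [ 0,  0, -4]
(up to reordering of blocks).

Per-block formulas:
  For a 2×2 Jordan block J_2(-4): exp(t · J_2(-4)) = e^(-4t)·(I + t·N), where N is the 2×2 nilpotent shift.
  For a 1×1 block at λ = -4: exp(t · [-4]) = [e^(-4t)].

After assembling e^{tJ} and conjugating by P, we get:

e^{tB} =
  [exp(-4*t), 0, t*exp(-4*t)]
  [0, exp(-4*t), -2*t*exp(-4*t)]
  [0, 0, exp(-4*t)]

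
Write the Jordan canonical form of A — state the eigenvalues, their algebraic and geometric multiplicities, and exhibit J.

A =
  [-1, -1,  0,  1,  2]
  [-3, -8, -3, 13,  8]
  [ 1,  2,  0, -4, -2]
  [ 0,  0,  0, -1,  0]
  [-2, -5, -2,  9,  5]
J_3(-1) ⊕ J_1(-1) ⊕ J_1(-1)

The characteristic polynomial is
  det(x·I − A) = x^5 + 5*x^4 + 10*x^3 + 10*x^2 + 5*x + 1 = (x + 1)^5

Eigenvalues and multiplicities (the geometric multiplicity of λ is n − rank(A − λI), which equals the number of Jordan blocks for λ):
  λ = -1: algebraic multiplicity = 5, geometric multiplicity = 3

Determining the block sizes for each eigenvalue:
  λ = -1: with am = 5 and gm = 3, the partition is not yet determined (e.g. several partitions of 5 into 3 parts exist). Let N = A − (-1)·I. Computing rank(N^1) = 2, rank(N^2) = 1, rank(N^3) = 0; the number of blocks of size ≥ j is rank(N^{j−1}) − rank(N^j), giving [3, 1, 1]. So we have 1 block(s) of size 3, 2 block(s) of size 1 → block sizes [3, 1, 1]

Assembling the blocks gives a Jordan form
J =
  [-1,  1,  0,  0,  0]
  [ 0, -1,  1,  0,  0]
  [ 0,  0, -1,  0,  0]
  [ 0,  0,  0, -1,  0]
  [ 0,  0,  0,  0, -1]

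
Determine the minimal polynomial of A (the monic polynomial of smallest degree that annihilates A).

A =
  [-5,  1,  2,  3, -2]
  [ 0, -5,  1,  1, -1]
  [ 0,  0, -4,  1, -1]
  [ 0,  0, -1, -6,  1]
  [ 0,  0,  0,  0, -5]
x^2 + 10*x + 25

The characteristic polynomial is χ_A(x) = (x + 5)^5, so the eigenvalues are known. The minimal polynomial is
  m_A(x) = Π_λ (x − λ)^{k_λ}
where k_λ is the size of the *largest* Jordan block for λ (equivalently, the smallest k with (A − λI)^k v = 0 for every generalised eigenvector v of λ).

  λ = -5: largest Jordan block has size 2, contributing (x + 5)^2

So m_A(x) = (x + 5)^2 = x^2 + 10*x + 25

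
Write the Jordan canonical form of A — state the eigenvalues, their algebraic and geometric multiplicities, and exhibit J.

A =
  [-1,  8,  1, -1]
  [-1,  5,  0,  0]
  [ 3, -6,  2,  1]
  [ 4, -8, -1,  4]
J_2(2) ⊕ J_1(3) ⊕ J_1(3)

The characteristic polynomial is
  det(x·I − A) = x^4 - 10*x^3 + 37*x^2 - 60*x + 36 = (x - 3)^2*(x - 2)^2

Eigenvalues and multiplicities (the geometric multiplicity of λ is n − rank(A − λI), which equals the number of Jordan blocks for λ):
  λ = 2: algebraic multiplicity = 2, geometric multiplicity = 1
  λ = 3: algebraic multiplicity = 2, geometric multiplicity = 2

Determining the block sizes for each eigenvalue:
  λ = 2: one block (gm = 1), so the single block has size am = 2 → block sizes [2]
  λ = 3: gm = am = 2, so every block has size 1 → block sizes [1, 1]

Assembling the blocks gives a Jordan form
J =
  [2, 1, 0, 0]
  [0, 2, 0, 0]
  [0, 0, 3, 0]
  [0, 0, 0, 3]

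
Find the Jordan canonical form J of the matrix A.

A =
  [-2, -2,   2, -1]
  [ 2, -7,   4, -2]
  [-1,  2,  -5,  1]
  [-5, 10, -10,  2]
J_2(-3) ⊕ J_1(-3) ⊕ J_1(-3)

The characteristic polynomial is
  det(x·I − A) = x^4 + 12*x^3 + 54*x^2 + 108*x + 81 = (x + 3)^4

Eigenvalues and multiplicities (the geometric multiplicity of λ is n − rank(A − λI), which equals the number of Jordan blocks for λ):
  λ = -3: algebraic multiplicity = 4, geometric multiplicity = 3

Determining the block sizes for each eigenvalue:
  λ = -3: 3 blocks summing to 4 forces exactly one block of size 2 and the rest size 1 → block sizes [2, 1, 1]

Assembling the blocks gives a Jordan form
J =
  [-3,  1,  0,  0]
  [ 0, -3,  0,  0]
  [ 0,  0, -3,  0]
  [ 0,  0,  0, -3]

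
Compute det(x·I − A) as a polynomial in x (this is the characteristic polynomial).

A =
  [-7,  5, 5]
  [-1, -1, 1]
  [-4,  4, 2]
x^3 + 6*x^2 + 12*x + 8

Expanding det(x·I − A) (e.g. by cofactor expansion or by noting that A is similar to its Jordan form J, which has the same characteristic polynomial as A) gives
  χ_A(x) = x^3 + 6*x^2 + 12*x + 8
which factors as (x + 2)^3. The eigenvalues (with algebraic multiplicities) are λ = -2 with multiplicity 3.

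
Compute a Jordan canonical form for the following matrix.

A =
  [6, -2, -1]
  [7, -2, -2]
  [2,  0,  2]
J_3(2)

The characteristic polynomial is
  det(x·I − A) = x^3 - 6*x^2 + 12*x - 8 = (x - 2)^3

Eigenvalues and multiplicities (the geometric multiplicity of λ is n − rank(A − λI), which equals the number of Jordan blocks for λ):
  λ = 2: algebraic multiplicity = 3, geometric multiplicity = 1

Determining the block sizes for each eigenvalue:
  λ = 2: one block (gm = 1), so the single block has size am = 3 → block sizes [3]

Assembling the blocks gives a Jordan form
J =
  [2, 1, 0]
  [0, 2, 1]
  [0, 0, 2]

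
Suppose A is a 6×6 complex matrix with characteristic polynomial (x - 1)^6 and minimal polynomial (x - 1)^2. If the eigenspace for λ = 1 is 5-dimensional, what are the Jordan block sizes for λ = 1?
Block sizes for λ = 1: [2, 1, 1, 1, 1]

Step 1 — from the characteristic polynomial, algebraic multiplicity of λ = 1 is 6. From dim ker(A − (1)·I) = 5, there are exactly 5 Jordan blocks for λ = 1.
Step 2 — from the minimal polynomial, the factor (x − 1)^2 tells us the largest block for λ = 1 has size 2.
Step 3 — with total size 6, 5 blocks, and largest block 2, the block sizes (in nonincreasing order) are [2, 1, 1, 1, 1].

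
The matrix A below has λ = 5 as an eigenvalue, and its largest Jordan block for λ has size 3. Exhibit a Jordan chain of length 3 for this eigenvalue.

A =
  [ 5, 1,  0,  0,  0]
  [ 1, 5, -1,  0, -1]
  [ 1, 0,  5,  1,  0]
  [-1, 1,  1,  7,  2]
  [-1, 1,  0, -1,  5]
A Jordan chain for λ = 5 of length 3:
v_1 = (-1, 0, 1, 1, -2)ᵀ
v_2 = (0, -1, 0, 1, 0)ᵀ
v_3 = (0, 0, 1, 0, 0)ᵀ

Let N = A − (5)·I. We want v_3 with N^3 v_3 = 0 but N^2 v_3 ≠ 0; then v_{j-1} := N · v_j for j = 3, …, 2.

Pick v_3 = (0, 0, 1, 0, 0)ᵀ.
Then v_2 = N · v_3 = (0, -1, 0, 1, 0)ᵀ.
Then v_1 = N · v_2 = (-1, 0, 1, 1, -2)ᵀ.

Sanity check: (A − (5)·I) v_1 = (0, 0, 0, 0, 0)ᵀ = 0. ✓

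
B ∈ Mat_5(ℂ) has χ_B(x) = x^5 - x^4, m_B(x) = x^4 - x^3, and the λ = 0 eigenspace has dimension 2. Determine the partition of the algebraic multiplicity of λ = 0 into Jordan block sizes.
Block sizes for λ = 0: [3, 1]

Step 1 — from the characteristic polynomial, algebraic multiplicity of λ = 0 is 4. From dim ker(B − (0)·I) = 2, there are exactly 2 Jordan blocks for λ = 0.
Step 2 — from the minimal polynomial, the factor (x − 0)^3 tells us the largest block for λ = 0 has size 3.
Step 3 — with total size 4, 2 blocks, and largest block 3, the block sizes (in nonincreasing order) are [3, 1].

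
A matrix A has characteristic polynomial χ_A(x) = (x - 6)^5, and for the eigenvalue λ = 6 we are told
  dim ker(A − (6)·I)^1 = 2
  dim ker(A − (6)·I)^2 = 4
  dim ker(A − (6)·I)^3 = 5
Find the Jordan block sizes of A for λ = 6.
Block sizes for λ = 6: [3, 2]

From the dimensions of kernels of powers, the number of Jordan blocks of size at least j is d_j − d_{j−1} where d_j = dim ker(N^j) (with d_0 = 0). Computing the differences gives [2, 2, 1].
The number of blocks of size exactly k is (#blocks of size ≥ k) − (#blocks of size ≥ k + 1), so the partition is: 1 block(s) of size 2, 1 block(s) of size 3.
In nonincreasing order the block sizes are [3, 2].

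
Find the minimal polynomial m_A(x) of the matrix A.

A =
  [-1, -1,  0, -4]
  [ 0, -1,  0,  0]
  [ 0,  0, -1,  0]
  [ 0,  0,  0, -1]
x^2 + 2*x + 1

The characteristic polynomial is χ_A(x) = (x + 1)^4, so the eigenvalues are known. The minimal polynomial is
  m_A(x) = Π_λ (x − λ)^{k_λ}
where k_λ is the size of the *largest* Jordan block for λ (equivalently, the smallest k with (A − λI)^k v = 0 for every generalised eigenvector v of λ).

  λ = -1: largest Jordan block has size 2, contributing (x + 1)^2

So m_A(x) = (x + 1)^2 = x^2 + 2*x + 1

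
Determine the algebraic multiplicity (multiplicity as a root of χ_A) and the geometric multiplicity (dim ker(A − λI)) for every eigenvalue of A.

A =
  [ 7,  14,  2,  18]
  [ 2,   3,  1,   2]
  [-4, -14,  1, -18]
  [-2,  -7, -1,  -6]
λ = -4: alg = 1, geom = 1; λ = 3: alg = 3, geom = 2

Step 1 — factor the characteristic polynomial to read off the algebraic multiplicities:
  χ_A(x) = (x - 3)^3*(x + 4)

Step 2 — compute geometric multiplicities via the rank-nullity identity g(λ) = n − rank(A − λI):
  rank(A − (-4)·I) = 3, so dim ker(A − (-4)·I) = n − 3 = 1
  rank(A − (3)·I) = 2, so dim ker(A − (3)·I) = n − 2 = 2

Summary:
  λ = -4: algebraic multiplicity = 1, geometric multiplicity = 1
  λ = 3: algebraic multiplicity = 3, geometric multiplicity = 2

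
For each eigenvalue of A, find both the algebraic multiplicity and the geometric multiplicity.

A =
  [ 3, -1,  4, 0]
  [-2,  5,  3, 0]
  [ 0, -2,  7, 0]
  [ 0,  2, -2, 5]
λ = 5: alg = 4, geom = 2

Step 1 — factor the characteristic polynomial to read off the algebraic multiplicities:
  χ_A(x) = (x - 5)^4

Step 2 — compute geometric multiplicities via the rank-nullity identity g(λ) = n − rank(A − λI):
  rank(A − (5)·I) = 2, so dim ker(A − (5)·I) = n − 2 = 2

Summary:
  λ = 5: algebraic multiplicity = 4, geometric multiplicity = 2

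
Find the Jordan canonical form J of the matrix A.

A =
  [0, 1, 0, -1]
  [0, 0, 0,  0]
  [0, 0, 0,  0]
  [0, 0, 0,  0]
J_2(0) ⊕ J_1(0) ⊕ J_1(0)

The characteristic polynomial is
  det(x·I − A) = x^4

Eigenvalues and multiplicities (the geometric multiplicity of λ is n − rank(A − λI), which equals the number of Jordan blocks for λ):
  λ = 0: algebraic multiplicity = 4, geometric multiplicity = 3

Determining the block sizes for each eigenvalue:
  λ = 0: 3 blocks summing to 4 forces exactly one block of size 2 and the rest size 1 → block sizes [2, 1, 1]

Assembling the blocks gives a Jordan form
J =
  [0, 1, 0, 0]
  [0, 0, 0, 0]
  [0, 0, 0, 0]
  [0, 0, 0, 0]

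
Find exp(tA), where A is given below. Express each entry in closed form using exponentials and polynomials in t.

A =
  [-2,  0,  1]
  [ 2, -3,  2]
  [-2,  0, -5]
e^{tA} =
  [2*exp(-3*t) - exp(-4*t), 0, exp(-3*t) - exp(-4*t)]
  [2*exp(-3*t) - 2*exp(-4*t), exp(-3*t), 2*exp(-3*t) - 2*exp(-4*t)]
  [-2*exp(-3*t) + 2*exp(-4*t), 0, -exp(-3*t) + 2*exp(-4*t)]

Strategy: write A = P · J · P⁻¹ where J is a Jordan canonical form, so e^{tA} = P · e^{tJ} · P⁻¹, and e^{tJ} can be computed block-by-block.

A has Jordan form
J =
  [-4,  0,  0]
  [ 0, -3,  0]
  [ 0,  0, -3]
(up to reordering of blocks).

Per-block formulas:
  For a 1×1 block at λ = -3: exp(t · [-3]) = [e^(-3t)].
  For a 1×1 block at λ = -4: exp(t · [-4]) = [e^(-4t)].

After assembling e^{tJ} and conjugating by P, we get:

e^{tA} =
  [2*exp(-3*t) - exp(-4*t), 0, exp(-3*t) - exp(-4*t)]
  [2*exp(-3*t) - 2*exp(-4*t), exp(-3*t), 2*exp(-3*t) - 2*exp(-4*t)]
  [-2*exp(-3*t) + 2*exp(-4*t), 0, -exp(-3*t) + 2*exp(-4*t)]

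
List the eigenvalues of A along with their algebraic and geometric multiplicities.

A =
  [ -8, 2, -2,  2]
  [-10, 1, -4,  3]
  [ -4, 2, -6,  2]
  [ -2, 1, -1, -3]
λ = -4: alg = 4, geom = 2

Step 1 — factor the characteristic polynomial to read off the algebraic multiplicities:
  χ_A(x) = (x + 4)^4

Step 2 — compute geometric multiplicities via the rank-nullity identity g(λ) = n − rank(A − λI):
  rank(A − (-4)·I) = 2, so dim ker(A − (-4)·I) = n − 2 = 2

Summary:
  λ = -4: algebraic multiplicity = 4, geometric multiplicity = 2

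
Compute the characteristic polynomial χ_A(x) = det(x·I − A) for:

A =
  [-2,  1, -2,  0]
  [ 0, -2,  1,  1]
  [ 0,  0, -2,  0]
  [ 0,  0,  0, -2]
x^4 + 8*x^3 + 24*x^2 + 32*x + 16

Expanding det(x·I − A) (e.g. by cofactor expansion or by noting that A is similar to its Jordan form J, which has the same characteristic polynomial as A) gives
  χ_A(x) = x^4 + 8*x^3 + 24*x^2 + 32*x + 16
which factors as (x + 2)^4. The eigenvalues (with algebraic multiplicities) are λ = -2 with multiplicity 4.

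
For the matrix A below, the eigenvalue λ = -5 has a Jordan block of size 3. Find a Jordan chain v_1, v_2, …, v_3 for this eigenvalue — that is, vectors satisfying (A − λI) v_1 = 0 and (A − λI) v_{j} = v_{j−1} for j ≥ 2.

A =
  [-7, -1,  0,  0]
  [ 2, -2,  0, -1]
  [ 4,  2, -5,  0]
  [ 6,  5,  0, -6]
A Jordan chain for λ = -5 of length 3:
v_1 = (2, -4, -4, -8)ᵀ
v_2 = (-2, 2, 4, 6)ᵀ
v_3 = (1, 0, 0, 0)ᵀ

Let N = A − (-5)·I. We want v_3 with N^3 v_3 = 0 but N^2 v_3 ≠ 0; then v_{j-1} := N · v_j for j = 3, …, 2.

Pick v_3 = (1, 0, 0, 0)ᵀ.
Then v_2 = N · v_3 = (-2, 2, 4, 6)ᵀ.
Then v_1 = N · v_2 = (2, -4, -4, -8)ᵀ.

Sanity check: (A − (-5)·I) v_1 = (0, 0, 0, 0)ᵀ = 0. ✓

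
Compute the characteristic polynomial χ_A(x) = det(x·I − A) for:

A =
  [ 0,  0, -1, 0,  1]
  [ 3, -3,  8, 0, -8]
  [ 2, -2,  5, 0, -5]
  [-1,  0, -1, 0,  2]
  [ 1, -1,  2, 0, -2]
x^5

Expanding det(x·I − A) (e.g. by cofactor expansion or by noting that A is similar to its Jordan form J, which has the same characteristic polynomial as A) gives
  χ_A(x) = x^5
which factors as x^5. The eigenvalues (with algebraic multiplicities) are λ = 0 with multiplicity 5.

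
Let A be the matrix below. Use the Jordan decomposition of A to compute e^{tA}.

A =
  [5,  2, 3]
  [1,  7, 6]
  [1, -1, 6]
e^{tA} =
  [3*t^2*exp(6*t) - t*exp(6*t) + exp(6*t), -3*t^2*exp(6*t)/2 + 2*t*exp(6*t), 9*t^2*exp(6*t)/2 + 3*t*exp(6*t)]
  [3*t^2*exp(6*t) + t*exp(6*t), -3*t^2*exp(6*t)/2 + t*exp(6*t) + exp(6*t), 9*t^2*exp(6*t)/2 + 6*t*exp(6*t)]
  [-t^2*exp(6*t) + t*exp(6*t), t^2*exp(6*t)/2 - t*exp(6*t), -3*t^2*exp(6*t)/2 + exp(6*t)]

Strategy: write A = P · J · P⁻¹ where J is a Jordan canonical form, so e^{tA} = P · e^{tJ} · P⁻¹, and e^{tJ} can be computed block-by-block.

A has Jordan form
J =
  [6, 1, 0]
  [0, 6, 1]
  [0, 0, 6]
(up to reordering of blocks).

Per-block formulas:
  For a 3×3 Jordan block J_3(6): exp(t · J_3(6)) = e^(6t)·(I + t·N + (t^2/2)·N^2), where N is the 3×3 nilpotent shift.

After assembling e^{tJ} and conjugating by P, we get:

e^{tA} =
  [3*t^2*exp(6*t) - t*exp(6*t) + exp(6*t), -3*t^2*exp(6*t)/2 + 2*t*exp(6*t), 9*t^2*exp(6*t)/2 + 3*t*exp(6*t)]
  [3*t^2*exp(6*t) + t*exp(6*t), -3*t^2*exp(6*t)/2 + t*exp(6*t) + exp(6*t), 9*t^2*exp(6*t)/2 + 6*t*exp(6*t)]
  [-t^2*exp(6*t) + t*exp(6*t), t^2*exp(6*t)/2 - t*exp(6*t), -3*t^2*exp(6*t)/2 + exp(6*t)]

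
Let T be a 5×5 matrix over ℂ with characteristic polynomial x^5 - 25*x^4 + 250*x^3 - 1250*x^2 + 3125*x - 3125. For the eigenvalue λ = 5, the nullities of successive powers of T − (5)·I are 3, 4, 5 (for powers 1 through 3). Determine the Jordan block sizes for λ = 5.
Block sizes for λ = 5: [3, 1, 1]

From the dimensions of kernels of powers, the number of Jordan blocks of size at least j is d_j − d_{j−1} where d_j = dim ker(N^j) (with d_0 = 0). Computing the differences gives [3, 1, 1].
The number of blocks of size exactly k is (#blocks of size ≥ k) − (#blocks of size ≥ k + 1), so the partition is: 2 block(s) of size 1, 1 block(s) of size 3.
In nonincreasing order the block sizes are [3, 1, 1].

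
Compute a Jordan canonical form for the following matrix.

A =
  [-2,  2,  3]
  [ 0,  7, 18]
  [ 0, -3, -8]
J_2(-2) ⊕ J_1(1)

The characteristic polynomial is
  det(x·I − A) = x^3 + 3*x^2 - 4 = (x - 1)*(x + 2)^2

Eigenvalues and multiplicities (the geometric multiplicity of λ is n − rank(A − λI), which equals the number of Jordan blocks for λ):
  λ = -2: algebraic multiplicity = 2, geometric multiplicity = 1
  λ = 1: algebraic multiplicity = 1, geometric multiplicity = 1

Determining the block sizes for each eigenvalue:
  λ = -2: one block (gm = 1), so the single block has size am = 2 → block sizes [2]
  λ = 1: one block (gm = 1), so the single block has size am = 1 → block sizes [1]

Assembling the blocks gives a Jordan form
J =
  [-2,  1, 0]
  [ 0, -2, 0]
  [ 0,  0, 1]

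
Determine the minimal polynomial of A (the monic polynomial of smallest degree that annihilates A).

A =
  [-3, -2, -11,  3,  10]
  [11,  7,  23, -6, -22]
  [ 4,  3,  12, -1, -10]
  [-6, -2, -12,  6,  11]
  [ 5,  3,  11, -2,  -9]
x^3 - 9*x^2 + 24*x - 20

The characteristic polynomial is χ_A(x) = (x - 5)*(x - 2)^4, so the eigenvalues are known. The minimal polynomial is
  m_A(x) = Π_λ (x − λ)^{k_λ}
where k_λ is the size of the *largest* Jordan block for λ (equivalently, the smallest k with (A − λI)^k v = 0 for every generalised eigenvector v of λ).

  λ = 2: largest Jordan block has size 2, contributing (x − 2)^2
  λ = 5: largest Jordan block has size 1, contributing (x − 5)

So m_A(x) = (x - 5)*(x - 2)^2 = x^3 - 9*x^2 + 24*x - 20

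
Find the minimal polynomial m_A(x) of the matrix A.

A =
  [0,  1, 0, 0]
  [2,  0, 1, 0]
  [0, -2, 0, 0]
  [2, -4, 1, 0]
x^3

The characteristic polynomial is χ_A(x) = x^4, so the eigenvalues are known. The minimal polynomial is
  m_A(x) = Π_λ (x − λ)^{k_λ}
where k_λ is the size of the *largest* Jordan block for λ (equivalently, the smallest k with (A − λI)^k v = 0 for every generalised eigenvector v of λ).

  λ = 0: largest Jordan block has size 3, contributing (x − 0)^3

So m_A(x) = x^3 = x^3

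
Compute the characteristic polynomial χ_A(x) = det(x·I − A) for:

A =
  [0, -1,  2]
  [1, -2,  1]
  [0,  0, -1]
x^3 + 3*x^2 + 3*x + 1

Expanding det(x·I − A) (e.g. by cofactor expansion or by noting that A is similar to its Jordan form J, which has the same characteristic polynomial as A) gives
  χ_A(x) = x^3 + 3*x^2 + 3*x + 1
which factors as (x + 1)^3. The eigenvalues (with algebraic multiplicities) are λ = -1 with multiplicity 3.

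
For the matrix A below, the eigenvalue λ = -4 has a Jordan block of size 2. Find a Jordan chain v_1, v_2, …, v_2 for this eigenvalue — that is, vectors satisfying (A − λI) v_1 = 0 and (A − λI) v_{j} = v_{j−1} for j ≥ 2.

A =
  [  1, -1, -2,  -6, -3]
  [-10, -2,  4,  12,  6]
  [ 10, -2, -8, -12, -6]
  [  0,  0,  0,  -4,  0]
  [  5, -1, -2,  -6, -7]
A Jordan chain for λ = -4 of length 2:
v_1 = (5, -10, 10, 0, 5)ᵀ
v_2 = (1, 0, 0, 0, 0)ᵀ

Let N = A − (-4)·I. We want v_2 with N^2 v_2 = 0 but N^1 v_2 ≠ 0; then v_{j-1} := N · v_j for j = 2, …, 2.

Pick v_2 = (1, 0, 0, 0, 0)ᵀ.
Then v_1 = N · v_2 = (5, -10, 10, 0, 5)ᵀ.

Sanity check: (A − (-4)·I) v_1 = (0, 0, 0, 0, 0)ᵀ = 0. ✓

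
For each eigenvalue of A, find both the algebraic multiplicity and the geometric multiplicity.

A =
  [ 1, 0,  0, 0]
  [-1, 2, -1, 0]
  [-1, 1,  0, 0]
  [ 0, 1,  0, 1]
λ = 1: alg = 4, geom = 2

Step 1 — factor the characteristic polynomial to read off the algebraic multiplicities:
  χ_A(x) = (x - 1)^4

Step 2 — compute geometric multiplicities via the rank-nullity identity g(λ) = n − rank(A − λI):
  rank(A − (1)·I) = 2, so dim ker(A − (1)·I) = n − 2 = 2

Summary:
  λ = 1: algebraic multiplicity = 4, geometric multiplicity = 2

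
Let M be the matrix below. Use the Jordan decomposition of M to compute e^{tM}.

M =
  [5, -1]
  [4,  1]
e^{tM} =
  [2*t*exp(3*t) + exp(3*t), -t*exp(3*t)]
  [4*t*exp(3*t), -2*t*exp(3*t) + exp(3*t)]

Strategy: write M = P · J · P⁻¹ where J is a Jordan canonical form, so e^{tM} = P · e^{tJ} · P⁻¹, and e^{tJ} can be computed block-by-block.

M has Jordan form
J =
  [3, 1]
  [0, 3]
(up to reordering of blocks).

Per-block formulas:
  For a 2×2 Jordan block J_2(3): exp(t · J_2(3)) = e^(3t)·(I + t·N), where N is the 2×2 nilpotent shift.

After assembling e^{tJ} and conjugating by P, we get:

e^{tM} =
  [2*t*exp(3*t) + exp(3*t), -t*exp(3*t)]
  [4*t*exp(3*t), -2*t*exp(3*t) + exp(3*t)]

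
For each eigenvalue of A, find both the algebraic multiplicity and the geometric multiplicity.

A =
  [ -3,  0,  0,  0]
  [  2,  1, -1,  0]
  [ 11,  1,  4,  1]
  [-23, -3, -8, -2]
λ = -3: alg = 1, geom = 1; λ = 1: alg = 3, geom = 1

Step 1 — factor the characteristic polynomial to read off the algebraic multiplicities:
  χ_A(x) = (x - 1)^3*(x + 3)

Step 2 — compute geometric multiplicities via the rank-nullity identity g(λ) = n − rank(A − λI):
  rank(A − (-3)·I) = 3, so dim ker(A − (-3)·I) = n − 3 = 1
  rank(A − (1)·I) = 3, so dim ker(A − (1)·I) = n − 3 = 1

Summary:
  λ = -3: algebraic multiplicity = 1, geometric multiplicity = 1
  λ = 1: algebraic multiplicity = 3, geometric multiplicity = 1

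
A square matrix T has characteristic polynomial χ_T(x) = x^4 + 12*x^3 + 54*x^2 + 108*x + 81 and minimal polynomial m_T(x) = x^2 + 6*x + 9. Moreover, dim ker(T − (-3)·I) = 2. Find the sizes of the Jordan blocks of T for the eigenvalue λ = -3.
Block sizes for λ = -3: [2, 2]

Step 1 — from the characteristic polynomial, algebraic multiplicity of λ = -3 is 4. From dim ker(T − (-3)·I) = 2, there are exactly 2 Jordan blocks for λ = -3.
Step 2 — from the minimal polynomial, the factor (x + 3)^2 tells us the largest block for λ = -3 has size 2.
Step 3 — with total size 4, 2 blocks, and largest block 2, the block sizes (in nonincreasing order) are [2, 2].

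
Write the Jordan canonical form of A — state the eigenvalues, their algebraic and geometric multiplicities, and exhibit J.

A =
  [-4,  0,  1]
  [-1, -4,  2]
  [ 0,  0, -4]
J_3(-4)

The characteristic polynomial is
  det(x·I − A) = x^3 + 12*x^2 + 48*x + 64 = (x + 4)^3

Eigenvalues and multiplicities (the geometric multiplicity of λ is n − rank(A − λI), which equals the number of Jordan blocks for λ):
  λ = -4: algebraic multiplicity = 3, geometric multiplicity = 1

Determining the block sizes for each eigenvalue:
  λ = -4: one block (gm = 1), so the single block has size am = 3 → block sizes [3]

Assembling the blocks gives a Jordan form
J =
  [-4,  1,  0]
  [ 0, -4,  1]
  [ 0,  0, -4]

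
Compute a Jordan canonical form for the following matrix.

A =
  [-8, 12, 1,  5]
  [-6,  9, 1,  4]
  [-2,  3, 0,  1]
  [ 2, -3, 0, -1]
J_3(0) ⊕ J_1(0)

The characteristic polynomial is
  det(x·I − A) = x^4

Eigenvalues and multiplicities (the geometric multiplicity of λ is n − rank(A − λI), which equals the number of Jordan blocks for λ):
  λ = 0: algebraic multiplicity = 4, geometric multiplicity = 2

Determining the block sizes for each eigenvalue:
  λ = 0: with am = 4 and gm = 2, the partition is not yet determined (e.g. several partitions of 4 into 2 parts exist). Let N = A − (0)·I. Computing rank(N^1) = 2, rank(N^2) = 1, rank(N^3) = 0; the number of blocks of size ≥ j is rank(N^{j−1}) − rank(N^j), giving [2, 1, 1]. So we have 1 block(s) of size 3, 1 block(s) of size 1 → block sizes [3, 1]

Assembling the blocks gives a Jordan form
J =
  [0, 1, 0, 0]
  [0, 0, 1, 0]
  [0, 0, 0, 0]
  [0, 0, 0, 0]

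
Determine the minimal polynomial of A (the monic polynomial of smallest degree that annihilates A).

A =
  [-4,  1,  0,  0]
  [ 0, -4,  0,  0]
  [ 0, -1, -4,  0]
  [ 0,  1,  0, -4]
x^2 + 8*x + 16

The characteristic polynomial is χ_A(x) = (x + 4)^4, so the eigenvalues are known. The minimal polynomial is
  m_A(x) = Π_λ (x − λ)^{k_λ}
where k_λ is the size of the *largest* Jordan block for λ (equivalently, the smallest k with (A − λI)^k v = 0 for every generalised eigenvector v of λ).

  λ = -4: largest Jordan block has size 2, contributing (x + 4)^2

So m_A(x) = (x + 4)^2 = x^2 + 8*x + 16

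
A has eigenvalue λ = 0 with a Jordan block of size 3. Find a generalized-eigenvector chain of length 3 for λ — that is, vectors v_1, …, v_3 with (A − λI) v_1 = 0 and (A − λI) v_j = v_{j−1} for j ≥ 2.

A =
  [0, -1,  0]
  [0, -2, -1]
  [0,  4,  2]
A Jordan chain for λ = 0 of length 3:
v_1 = (2, 0, 0)ᵀ
v_2 = (-1, -2, 4)ᵀ
v_3 = (0, 1, 0)ᵀ

Let N = A − (0)·I. We want v_3 with N^3 v_3 = 0 but N^2 v_3 ≠ 0; then v_{j-1} := N · v_j for j = 3, …, 2.

Pick v_3 = (0, 1, 0)ᵀ.
Then v_2 = N · v_3 = (-1, -2, 4)ᵀ.
Then v_1 = N · v_2 = (2, 0, 0)ᵀ.

Sanity check: (A − (0)·I) v_1 = (0, 0, 0)ᵀ = 0. ✓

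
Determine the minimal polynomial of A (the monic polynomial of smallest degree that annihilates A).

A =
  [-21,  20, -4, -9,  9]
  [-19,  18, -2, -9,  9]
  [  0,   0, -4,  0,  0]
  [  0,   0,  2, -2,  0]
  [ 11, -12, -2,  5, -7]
x^3 + 10*x^2 + 32*x + 32

The characteristic polynomial is χ_A(x) = (x + 2)^2*(x + 4)^3, so the eigenvalues are known. The minimal polynomial is
  m_A(x) = Π_λ (x − λ)^{k_λ}
where k_λ is the size of the *largest* Jordan block for λ (equivalently, the smallest k with (A − λI)^k v = 0 for every generalised eigenvector v of λ).

  λ = -4: largest Jordan block has size 2, contributing (x + 4)^2
  λ = -2: largest Jordan block has size 1, contributing (x + 2)

So m_A(x) = (x + 2)*(x + 4)^2 = x^3 + 10*x^2 + 32*x + 32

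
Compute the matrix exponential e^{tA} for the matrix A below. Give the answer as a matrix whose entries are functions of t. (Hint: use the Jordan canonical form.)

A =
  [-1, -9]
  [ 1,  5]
e^{tA} =
  [-3*t*exp(2*t) + exp(2*t), -9*t*exp(2*t)]
  [t*exp(2*t), 3*t*exp(2*t) + exp(2*t)]

Strategy: write A = P · J · P⁻¹ where J is a Jordan canonical form, so e^{tA} = P · e^{tJ} · P⁻¹, and e^{tJ} can be computed block-by-block.

A has Jordan form
J =
  [2, 1]
  [0, 2]
(up to reordering of blocks).

Per-block formulas:
  For a 2×2 Jordan block J_2(2): exp(t · J_2(2)) = e^(2t)·(I + t·N), where N is the 2×2 nilpotent shift.

After assembling e^{tJ} and conjugating by P, we get:

e^{tA} =
  [-3*t*exp(2*t) + exp(2*t), -9*t*exp(2*t)]
  [t*exp(2*t), 3*t*exp(2*t) + exp(2*t)]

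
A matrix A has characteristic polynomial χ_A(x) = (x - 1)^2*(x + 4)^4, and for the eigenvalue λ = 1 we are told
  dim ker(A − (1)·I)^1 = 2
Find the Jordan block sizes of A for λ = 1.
Block sizes for λ = 1: [1, 1]

From the dimensions of kernels of powers, the number of Jordan blocks of size at least j is d_j − d_{j−1} where d_j = dim ker(N^j) (with d_0 = 0). Computing the differences gives [2].
The number of blocks of size exactly k is (#blocks of size ≥ k) − (#blocks of size ≥ k + 1), so the partition is: 2 block(s) of size 1.
In nonincreasing order the block sizes are [1, 1].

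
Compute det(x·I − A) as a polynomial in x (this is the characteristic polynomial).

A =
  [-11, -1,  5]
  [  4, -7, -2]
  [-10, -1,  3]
x^3 + 15*x^2 + 75*x + 125

Expanding det(x·I − A) (e.g. by cofactor expansion or by noting that A is similar to its Jordan form J, which has the same characteristic polynomial as A) gives
  χ_A(x) = x^3 + 15*x^2 + 75*x + 125
which factors as (x + 5)^3. The eigenvalues (with algebraic multiplicities) are λ = -5 with multiplicity 3.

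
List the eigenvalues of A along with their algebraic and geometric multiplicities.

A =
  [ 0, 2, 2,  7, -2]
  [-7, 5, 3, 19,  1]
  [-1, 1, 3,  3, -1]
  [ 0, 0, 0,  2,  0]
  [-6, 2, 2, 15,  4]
λ = 2: alg = 4, geom = 2; λ = 6: alg = 1, geom = 1

Step 1 — factor the characteristic polynomial to read off the algebraic multiplicities:
  χ_A(x) = (x - 6)*(x - 2)^4

Step 2 — compute geometric multiplicities via the rank-nullity identity g(λ) = n − rank(A − λI):
  rank(A − (2)·I) = 3, so dim ker(A − (2)·I) = n − 3 = 2
  rank(A − (6)·I) = 4, so dim ker(A − (6)·I) = n − 4 = 1

Summary:
  λ = 2: algebraic multiplicity = 4, geometric multiplicity = 2
  λ = 6: algebraic multiplicity = 1, geometric multiplicity = 1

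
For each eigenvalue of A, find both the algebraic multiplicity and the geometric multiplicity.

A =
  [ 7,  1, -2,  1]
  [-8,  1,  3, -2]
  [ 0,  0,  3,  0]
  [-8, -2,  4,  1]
λ = 3: alg = 4, geom = 2

Step 1 — factor the characteristic polynomial to read off the algebraic multiplicities:
  χ_A(x) = (x - 3)^4

Step 2 — compute geometric multiplicities via the rank-nullity identity g(λ) = n − rank(A − λI):
  rank(A − (3)·I) = 2, so dim ker(A − (3)·I) = n − 2 = 2

Summary:
  λ = 3: algebraic multiplicity = 4, geometric multiplicity = 2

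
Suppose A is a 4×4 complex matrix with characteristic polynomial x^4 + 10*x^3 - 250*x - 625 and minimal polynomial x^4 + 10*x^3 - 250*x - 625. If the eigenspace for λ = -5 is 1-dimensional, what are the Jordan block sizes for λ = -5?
Block sizes for λ = -5: [3]

Step 1 — from the characteristic polynomial, algebraic multiplicity of λ = -5 is 3. From dim ker(A − (-5)·I) = 1, there are exactly 1 Jordan blocks for λ = -5.
Step 2 — from the minimal polynomial, the factor (x + 5)^3 tells us the largest block for λ = -5 has size 3.
Step 3 — with total size 3, 1 blocks, and largest block 3, the block sizes (in nonincreasing order) are [3].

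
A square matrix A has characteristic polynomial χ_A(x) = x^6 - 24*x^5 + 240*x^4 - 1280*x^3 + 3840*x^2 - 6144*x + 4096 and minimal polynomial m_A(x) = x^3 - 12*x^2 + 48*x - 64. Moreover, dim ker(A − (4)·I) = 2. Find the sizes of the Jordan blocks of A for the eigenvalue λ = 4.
Block sizes for λ = 4: [3, 3]

Step 1 — from the characteristic polynomial, algebraic multiplicity of λ = 4 is 6. From dim ker(A − (4)·I) = 2, there are exactly 2 Jordan blocks for λ = 4.
Step 2 — from the minimal polynomial, the factor (x − 4)^3 tells us the largest block for λ = 4 has size 3.
Step 3 — with total size 6, 2 blocks, and largest block 3, the block sizes (in nonincreasing order) are [3, 3].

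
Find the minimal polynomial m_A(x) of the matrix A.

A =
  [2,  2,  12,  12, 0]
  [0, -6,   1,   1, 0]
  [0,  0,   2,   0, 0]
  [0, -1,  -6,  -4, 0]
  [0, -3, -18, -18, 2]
x^3 + 8*x^2 + 5*x - 50

The characteristic polynomial is χ_A(x) = (x - 2)^3*(x + 5)^2, so the eigenvalues are known. The minimal polynomial is
  m_A(x) = Π_λ (x − λ)^{k_λ}
where k_λ is the size of the *largest* Jordan block for λ (equivalently, the smallest k with (A − λI)^k v = 0 for every generalised eigenvector v of λ).

  λ = -5: largest Jordan block has size 2, contributing (x + 5)^2
  λ = 2: largest Jordan block has size 1, contributing (x − 2)

So m_A(x) = (x - 2)*(x + 5)^2 = x^3 + 8*x^2 + 5*x - 50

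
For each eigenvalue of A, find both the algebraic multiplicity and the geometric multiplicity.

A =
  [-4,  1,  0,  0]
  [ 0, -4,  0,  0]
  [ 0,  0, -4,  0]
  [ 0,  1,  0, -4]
λ = -4: alg = 4, geom = 3

Step 1 — factor the characteristic polynomial to read off the algebraic multiplicities:
  χ_A(x) = (x + 4)^4

Step 2 — compute geometric multiplicities via the rank-nullity identity g(λ) = n − rank(A − λI):
  rank(A − (-4)·I) = 1, so dim ker(A − (-4)·I) = n − 1 = 3

Summary:
  λ = -4: algebraic multiplicity = 4, geometric multiplicity = 3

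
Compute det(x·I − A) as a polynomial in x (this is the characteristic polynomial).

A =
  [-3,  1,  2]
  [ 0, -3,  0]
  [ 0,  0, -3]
x^3 + 9*x^2 + 27*x + 27

Expanding det(x·I − A) (e.g. by cofactor expansion or by noting that A is similar to its Jordan form J, which has the same characteristic polynomial as A) gives
  χ_A(x) = x^3 + 9*x^2 + 27*x + 27
which factors as (x + 3)^3. The eigenvalues (with algebraic multiplicities) are λ = -3 with multiplicity 3.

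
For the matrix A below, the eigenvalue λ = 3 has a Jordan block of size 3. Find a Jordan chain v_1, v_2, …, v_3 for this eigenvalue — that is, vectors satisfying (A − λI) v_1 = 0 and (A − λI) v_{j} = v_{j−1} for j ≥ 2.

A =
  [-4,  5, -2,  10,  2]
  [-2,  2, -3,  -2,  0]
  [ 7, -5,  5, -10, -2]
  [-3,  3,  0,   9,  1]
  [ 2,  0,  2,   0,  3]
A Jordan chain for λ = 3 of length 3:
v_1 = (-1, 1, 1, -1, 0)ᵀ
v_2 = (-7, -2, 7, -3, 2)ᵀ
v_3 = (1, 0, 0, 0, 0)ᵀ

Let N = A − (3)·I. We want v_3 with N^3 v_3 = 0 but N^2 v_3 ≠ 0; then v_{j-1} := N · v_j for j = 3, …, 2.

Pick v_3 = (1, 0, 0, 0, 0)ᵀ.
Then v_2 = N · v_3 = (-7, -2, 7, -3, 2)ᵀ.
Then v_1 = N · v_2 = (-1, 1, 1, -1, 0)ᵀ.

Sanity check: (A − (3)·I) v_1 = (0, 0, 0, 0, 0)ᵀ = 0. ✓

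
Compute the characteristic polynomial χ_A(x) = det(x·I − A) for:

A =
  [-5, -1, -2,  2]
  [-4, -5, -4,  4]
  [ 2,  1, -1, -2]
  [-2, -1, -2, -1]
x^4 + 12*x^3 + 54*x^2 + 108*x + 81

Expanding det(x·I − A) (e.g. by cofactor expansion or by noting that A is similar to its Jordan form J, which has the same characteristic polynomial as A) gives
  χ_A(x) = x^4 + 12*x^3 + 54*x^2 + 108*x + 81
which factors as (x + 3)^4. The eigenvalues (with algebraic multiplicities) are λ = -3 with multiplicity 4.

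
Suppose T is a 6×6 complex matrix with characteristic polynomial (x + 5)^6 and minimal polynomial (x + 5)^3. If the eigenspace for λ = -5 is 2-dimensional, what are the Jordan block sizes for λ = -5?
Block sizes for λ = -5: [3, 3]

Step 1 — from the characteristic polynomial, algebraic multiplicity of λ = -5 is 6. From dim ker(T − (-5)·I) = 2, there are exactly 2 Jordan blocks for λ = -5.
Step 2 — from the minimal polynomial, the factor (x + 5)^3 tells us the largest block for λ = -5 has size 3.
Step 3 — with total size 6, 2 blocks, and largest block 3, the block sizes (in nonincreasing order) are [3, 3].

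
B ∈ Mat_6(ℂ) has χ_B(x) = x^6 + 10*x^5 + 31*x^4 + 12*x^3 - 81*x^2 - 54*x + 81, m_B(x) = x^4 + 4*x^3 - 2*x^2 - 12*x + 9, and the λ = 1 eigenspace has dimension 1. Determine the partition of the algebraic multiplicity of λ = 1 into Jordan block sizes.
Block sizes for λ = 1: [2]

Step 1 — from the characteristic polynomial, algebraic multiplicity of λ = 1 is 2. From dim ker(B − (1)·I) = 1, there are exactly 1 Jordan blocks for λ = 1.
Step 2 — from the minimal polynomial, the factor (x − 1)^2 tells us the largest block for λ = 1 has size 2.
Step 3 — with total size 2, 1 blocks, and largest block 2, the block sizes (in nonincreasing order) are [2].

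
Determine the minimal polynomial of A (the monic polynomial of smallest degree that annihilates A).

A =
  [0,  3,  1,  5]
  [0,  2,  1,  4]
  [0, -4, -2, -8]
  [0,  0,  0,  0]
x^3

The characteristic polynomial is χ_A(x) = x^4, so the eigenvalues are known. The minimal polynomial is
  m_A(x) = Π_λ (x − λ)^{k_λ}
where k_λ is the size of the *largest* Jordan block for λ (equivalently, the smallest k with (A − λI)^k v = 0 for every generalised eigenvector v of λ).

  λ = 0: largest Jordan block has size 3, contributing (x − 0)^3

So m_A(x) = x^3 = x^3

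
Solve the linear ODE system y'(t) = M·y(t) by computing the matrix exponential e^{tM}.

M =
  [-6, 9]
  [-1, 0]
e^{tM} =
  [-3*t*exp(-3*t) + exp(-3*t), 9*t*exp(-3*t)]
  [-t*exp(-3*t), 3*t*exp(-3*t) + exp(-3*t)]

Strategy: write M = P · J · P⁻¹ where J is a Jordan canonical form, so e^{tM} = P · e^{tJ} · P⁻¹, and e^{tJ} can be computed block-by-block.

M has Jordan form
J =
  [-3,  1]
  [ 0, -3]
(up to reordering of blocks).

Per-block formulas:
  For a 2×2 Jordan block J_2(-3): exp(t · J_2(-3)) = e^(-3t)·(I + t·N), where N is the 2×2 nilpotent shift.

After assembling e^{tJ} and conjugating by P, we get:

e^{tM} =
  [-3*t*exp(-3*t) + exp(-3*t), 9*t*exp(-3*t)]
  [-t*exp(-3*t), 3*t*exp(-3*t) + exp(-3*t)]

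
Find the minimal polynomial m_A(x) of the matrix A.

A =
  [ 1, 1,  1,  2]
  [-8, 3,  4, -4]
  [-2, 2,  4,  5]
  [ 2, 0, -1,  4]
x^3 - 9*x^2 + 27*x - 27

The characteristic polynomial is χ_A(x) = (x - 3)^4, so the eigenvalues are known. The minimal polynomial is
  m_A(x) = Π_λ (x − λ)^{k_λ}
where k_λ is the size of the *largest* Jordan block for λ (equivalently, the smallest k with (A − λI)^k v = 0 for every generalised eigenvector v of λ).

  λ = 3: largest Jordan block has size 3, contributing (x − 3)^3

So m_A(x) = (x - 3)^3 = x^3 - 9*x^2 + 27*x - 27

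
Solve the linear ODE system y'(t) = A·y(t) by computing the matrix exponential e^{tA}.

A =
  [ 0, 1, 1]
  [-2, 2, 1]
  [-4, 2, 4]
e^{tA} =
  [-t^2*exp(2*t) - 2*t*exp(2*t) + exp(2*t), t*exp(2*t), t^2*exp(2*t)/2 + t*exp(2*t)]
  [-2*t*exp(2*t), exp(2*t), t*exp(2*t)]
  [-2*t^2*exp(2*t) - 4*t*exp(2*t), 2*t*exp(2*t), t^2*exp(2*t) + 2*t*exp(2*t) + exp(2*t)]

Strategy: write A = P · J · P⁻¹ where J is a Jordan canonical form, so e^{tA} = P · e^{tJ} · P⁻¹, and e^{tJ} can be computed block-by-block.

A has Jordan form
J =
  [2, 1, 0]
  [0, 2, 1]
  [0, 0, 2]
(up to reordering of blocks).

Per-block formulas:
  For a 3×3 Jordan block J_3(2): exp(t · J_3(2)) = e^(2t)·(I + t·N + (t^2/2)·N^2), where N is the 3×3 nilpotent shift.

After assembling e^{tJ} and conjugating by P, we get:

e^{tA} =
  [-t^2*exp(2*t) - 2*t*exp(2*t) + exp(2*t), t*exp(2*t), t^2*exp(2*t)/2 + t*exp(2*t)]
  [-2*t*exp(2*t), exp(2*t), t*exp(2*t)]
  [-2*t^2*exp(2*t) - 4*t*exp(2*t), 2*t*exp(2*t), t^2*exp(2*t) + 2*t*exp(2*t) + exp(2*t)]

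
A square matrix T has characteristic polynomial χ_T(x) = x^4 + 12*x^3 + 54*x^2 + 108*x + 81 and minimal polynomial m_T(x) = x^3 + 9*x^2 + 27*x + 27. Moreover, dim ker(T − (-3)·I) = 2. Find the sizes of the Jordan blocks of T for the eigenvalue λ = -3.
Block sizes for λ = -3: [3, 1]

Step 1 — from the characteristic polynomial, algebraic multiplicity of λ = -3 is 4. From dim ker(T − (-3)·I) = 2, there are exactly 2 Jordan blocks for λ = -3.
Step 2 — from the minimal polynomial, the factor (x + 3)^3 tells us the largest block for λ = -3 has size 3.
Step 3 — with total size 4, 2 blocks, and largest block 3, the block sizes (in nonincreasing order) are [3, 1].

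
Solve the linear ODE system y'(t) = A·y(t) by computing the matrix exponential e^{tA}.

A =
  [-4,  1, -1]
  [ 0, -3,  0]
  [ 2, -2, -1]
e^{tA} =
  [-exp(-2*t) + 2*exp(-3*t), exp(-2*t) - exp(-3*t), -exp(-2*t) + exp(-3*t)]
  [0, exp(-3*t), 0]
  [2*exp(-2*t) - 2*exp(-3*t), -2*exp(-2*t) + 2*exp(-3*t), 2*exp(-2*t) - exp(-3*t)]

Strategy: write A = P · J · P⁻¹ where J is a Jordan canonical form, so e^{tA} = P · e^{tJ} · P⁻¹, and e^{tJ} can be computed block-by-block.

A has Jordan form
J =
  [-3,  0,  0]
  [ 0, -3,  0]
  [ 0,  0, -2]
(up to reordering of blocks).

Per-block formulas:
  For a 1×1 block at λ = -2: exp(t · [-2]) = [e^(-2t)].
  For a 1×1 block at λ = -3: exp(t · [-3]) = [e^(-3t)].

After assembling e^{tJ} and conjugating by P, we get:

e^{tA} =
  [-exp(-2*t) + 2*exp(-3*t), exp(-2*t) - exp(-3*t), -exp(-2*t) + exp(-3*t)]
  [0, exp(-3*t), 0]
  [2*exp(-2*t) - 2*exp(-3*t), -2*exp(-2*t) + 2*exp(-3*t), 2*exp(-2*t) - exp(-3*t)]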